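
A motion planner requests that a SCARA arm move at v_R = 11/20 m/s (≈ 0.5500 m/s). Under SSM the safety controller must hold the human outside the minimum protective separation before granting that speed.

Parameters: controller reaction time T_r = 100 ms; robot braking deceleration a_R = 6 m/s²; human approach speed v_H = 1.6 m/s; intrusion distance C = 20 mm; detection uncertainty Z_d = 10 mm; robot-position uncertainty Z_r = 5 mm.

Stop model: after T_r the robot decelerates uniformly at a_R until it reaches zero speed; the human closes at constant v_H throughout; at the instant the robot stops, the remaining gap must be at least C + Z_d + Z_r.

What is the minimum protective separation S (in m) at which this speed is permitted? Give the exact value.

stop time T_s = (11/20)/6 = 0.0917 s
reaction-phase robot travel = 0.5500·0.1000 = 0.0550 m
robot covers 0.5500·0.0917 − ½·6.0000·0.0917² = 0.0252 m while stopping
human closes 1.6000·0.1917 = 0.3067 m
residual clearance needed = 0.0200+0.0100+0.0050 = 0.0350 m
S_min ≈ 0.0550+0.0252+0.3067+0.0350  ⇒  S_min = 27/64 m

S_min = 27/64 m = 0.4219 m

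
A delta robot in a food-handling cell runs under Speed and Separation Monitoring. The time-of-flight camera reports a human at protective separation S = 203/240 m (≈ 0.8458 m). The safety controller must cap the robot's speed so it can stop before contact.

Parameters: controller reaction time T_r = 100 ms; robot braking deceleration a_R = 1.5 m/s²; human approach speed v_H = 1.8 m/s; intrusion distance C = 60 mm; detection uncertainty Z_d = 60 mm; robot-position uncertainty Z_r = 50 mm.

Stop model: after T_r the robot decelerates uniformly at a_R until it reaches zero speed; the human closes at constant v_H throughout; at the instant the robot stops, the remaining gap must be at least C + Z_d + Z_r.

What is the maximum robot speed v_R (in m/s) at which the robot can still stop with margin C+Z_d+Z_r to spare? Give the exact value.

quadratic (1/3)·v² + (13/10)·v + (-119/240) = 0
  disc = (13/10)² − 4·(1/3)·(-119/240) = 529/225 ; √disc = 23/15
  v_R = (−(13/10) + 23/15) / (2·(1/3)) = 7/20 m/s
check:
T_s = v_R/a_R = (7/20)/(3/2) = 0.2333 s
robot covers v_R·T_r = 0.3500·0.1000 = 0.0350 m before braking
robot covers 0.3500·0.2333 − ½·1.5000·0.2333² = 0.0408 m while stopping
human over T_r+T_s: 1.8000·(0.1000+0.2333) = 0.6000 m
C+Z_d+Z_r = 0.0600+0.0600+0.0500 = 0.1700 m
sum ≈ 0.0350+0.0408+0.6000+0.1700 ≈ 0.8458 m = S ✓

v_R_max = 7/20 m/s = 0.3500 m/s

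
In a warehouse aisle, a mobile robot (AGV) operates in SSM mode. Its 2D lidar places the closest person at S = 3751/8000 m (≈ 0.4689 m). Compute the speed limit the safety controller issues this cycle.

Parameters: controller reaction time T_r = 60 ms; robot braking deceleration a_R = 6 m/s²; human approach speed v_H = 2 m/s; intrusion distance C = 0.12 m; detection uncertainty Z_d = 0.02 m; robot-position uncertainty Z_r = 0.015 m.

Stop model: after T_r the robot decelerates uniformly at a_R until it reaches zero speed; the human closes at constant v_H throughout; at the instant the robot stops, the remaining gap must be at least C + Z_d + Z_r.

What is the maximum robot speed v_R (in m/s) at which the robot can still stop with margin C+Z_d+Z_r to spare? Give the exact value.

v_R_max = 9/20 m/s = 0.4500 m/s

at the boundary: (1/12)·v² + (59/150)·v + (-1551/8000) = 0
  disc = (59/150)² − 4·(1/12)·(-1551/8000) = 78961/360000 ; √disc = 281/600
  v_R = (−(59/150) + 281/600) / (2·(1/12)) = 9/20 m/s
check:
braking lasts T_s = (9/20)/6 = 0.0750 s
robot covers v_R·T_r = 0.4500·0.0600 = 0.0270 m before braking
robot under decel: 0.4500²/(2·6.0000) = 0.0169 m
human over T_r+T_s: 2.0000·(0.0600+0.0750) = 0.2700 m
margins: 0.1200+0.0200+0.0150 = 0.1550 m
sum ≈ 0.0270+0.0169+0.2700+0.1550 ≈ 0.4689 m = S ✓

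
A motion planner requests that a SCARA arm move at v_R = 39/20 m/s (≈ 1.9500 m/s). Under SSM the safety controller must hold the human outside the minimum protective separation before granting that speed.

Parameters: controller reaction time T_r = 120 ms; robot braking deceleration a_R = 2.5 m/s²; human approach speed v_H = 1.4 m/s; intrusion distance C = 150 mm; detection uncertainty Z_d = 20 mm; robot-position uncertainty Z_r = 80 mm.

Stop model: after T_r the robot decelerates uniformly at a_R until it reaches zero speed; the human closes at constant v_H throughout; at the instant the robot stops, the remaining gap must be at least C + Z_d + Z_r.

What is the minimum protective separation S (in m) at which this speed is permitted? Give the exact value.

stop time T_s = (39/20)/(5/2) = 0.7800 s
robot in T_r: 1.9500·0.1200 = 0.2340 m
braking distance = 1.9500²/(2·2.5000) = 0.7605 m
human over T_r+T_s: 1.4000·(0.1200+0.7800) = 1.2600 m
C+Z_d+Z_r = 0.1500+0.0200+0.0800 = 0.2500 m
S_min ≈ 0.2340+0.7605+1.2600+0.2500  ⇒  S_min = 5009/2000 m

S_min = 5009/2000 m = 2.5045 m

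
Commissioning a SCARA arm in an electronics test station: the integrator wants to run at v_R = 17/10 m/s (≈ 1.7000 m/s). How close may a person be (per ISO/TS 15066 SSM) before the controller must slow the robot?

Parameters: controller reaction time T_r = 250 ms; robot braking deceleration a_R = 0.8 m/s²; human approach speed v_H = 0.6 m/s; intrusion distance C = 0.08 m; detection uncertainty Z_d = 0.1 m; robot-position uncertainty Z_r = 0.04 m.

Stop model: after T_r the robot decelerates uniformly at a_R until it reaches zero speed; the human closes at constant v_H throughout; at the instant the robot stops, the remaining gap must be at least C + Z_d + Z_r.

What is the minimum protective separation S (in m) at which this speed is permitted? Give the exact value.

S_min = 3101/800 m = 3.8763 m

braking lasts T_s = (17/10)/(4/5) = 2.1250 s
reaction-phase robot travel = 1.7000·0.2500 = 0.4250 m
braking distance = 1.7000²/(2·0.8000) = 1.8062 m
human over T_r+T_s: 0.6000·(0.2500+2.1250) = 1.4250 m
margins: 0.0800+0.1000+0.0400 = 0.2200 m
S_min ≈ 0.4250+1.8062+1.4250+0.2200  ⇒  S_min = 3101/800 m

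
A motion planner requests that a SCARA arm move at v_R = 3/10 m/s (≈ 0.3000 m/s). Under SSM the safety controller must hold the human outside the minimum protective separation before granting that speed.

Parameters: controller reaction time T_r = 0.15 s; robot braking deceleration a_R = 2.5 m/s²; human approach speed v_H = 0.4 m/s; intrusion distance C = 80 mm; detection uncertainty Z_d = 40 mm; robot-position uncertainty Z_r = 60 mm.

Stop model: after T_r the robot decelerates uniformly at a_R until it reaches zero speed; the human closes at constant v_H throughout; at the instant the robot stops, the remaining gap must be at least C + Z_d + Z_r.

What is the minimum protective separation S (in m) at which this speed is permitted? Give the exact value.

S_min = 351/1000 m = 0.3510 m

braking lasts T_s = (3/10)/(5/2) = 0.1200 s
reaction-phase robot travel = 0.3000·0.1500 = 0.0450 m
braking distance = 0.3000²/(2·2.5000) = 0.0180 m
human over T_r+T_s: 0.4000·(0.1500+0.1200) = 0.1080 m
residual clearance needed = 0.0800+0.0400+0.0600 = 0.1800 m
S_min ≈ 0.0450+0.0180+0.1080+0.1800  ⇒  S_min = 351/1000 m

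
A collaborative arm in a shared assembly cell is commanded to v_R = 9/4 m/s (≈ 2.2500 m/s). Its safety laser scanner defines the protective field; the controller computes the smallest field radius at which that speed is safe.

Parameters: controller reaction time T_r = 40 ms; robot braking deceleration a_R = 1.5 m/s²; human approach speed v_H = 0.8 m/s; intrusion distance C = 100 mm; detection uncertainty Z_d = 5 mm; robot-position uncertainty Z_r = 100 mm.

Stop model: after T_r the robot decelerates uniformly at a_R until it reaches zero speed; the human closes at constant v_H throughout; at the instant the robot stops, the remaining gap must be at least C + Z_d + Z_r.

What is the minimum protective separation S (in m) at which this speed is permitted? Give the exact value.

stop time T_s = (9/4)/(3/2) = 1.5000 s
robot in T_r: 2.2500·0.0400 = 0.0900 m
robot covers 2.2500·1.5000 − ½·1.5000·1.5000² = 1.6875 m while stopping
person approaches 0.8000·(0.0400+1.5000) = 1.2320 m
margins: 0.1000+0.0050+0.1000 = 0.2050 m
S_min ≈ 0.0900+1.6875+1.2320+0.2050  ⇒  S_min = 6429/2000 m

S_min = 6429/2000 m = 3.2145 m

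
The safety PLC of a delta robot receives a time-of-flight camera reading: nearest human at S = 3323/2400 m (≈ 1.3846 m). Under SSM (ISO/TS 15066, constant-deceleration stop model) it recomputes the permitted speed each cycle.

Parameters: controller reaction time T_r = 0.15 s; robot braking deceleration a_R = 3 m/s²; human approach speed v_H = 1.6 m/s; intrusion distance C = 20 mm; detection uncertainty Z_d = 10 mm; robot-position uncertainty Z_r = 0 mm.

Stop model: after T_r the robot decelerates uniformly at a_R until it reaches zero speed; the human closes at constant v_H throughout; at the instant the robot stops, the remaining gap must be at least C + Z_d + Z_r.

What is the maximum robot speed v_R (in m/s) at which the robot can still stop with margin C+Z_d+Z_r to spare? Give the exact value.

v_R_max = 5/4 m/s = 1.2500 m/s

quadratic (1/6)·v² + (41/60)·v + (-107/96) = 0
  disc = (41/60)² − 4·(1/6)·(-107/96) = 121/100 ; √disc = 11/10
  v_R = (−(41/60) + 11/10) / (2·(1/6)) = 5/4 m/s
check:
T_s = v_R/a_R = (5/4)/3 = 0.4167 s
robot in T_r: 1.2500·0.1500 = 0.1875 m
robot under decel: 1.2500²/(2·3.0000) = 0.2604 m
human over T_r+T_s: 1.6000·(0.1500+0.4167) = 0.9067 m
margins: 0.0200+0.0100+0.0000 = 0.0300 m
sum ≈ 0.1875+0.2604+0.9067+0.0300 ≈ 1.3846 m = S ✓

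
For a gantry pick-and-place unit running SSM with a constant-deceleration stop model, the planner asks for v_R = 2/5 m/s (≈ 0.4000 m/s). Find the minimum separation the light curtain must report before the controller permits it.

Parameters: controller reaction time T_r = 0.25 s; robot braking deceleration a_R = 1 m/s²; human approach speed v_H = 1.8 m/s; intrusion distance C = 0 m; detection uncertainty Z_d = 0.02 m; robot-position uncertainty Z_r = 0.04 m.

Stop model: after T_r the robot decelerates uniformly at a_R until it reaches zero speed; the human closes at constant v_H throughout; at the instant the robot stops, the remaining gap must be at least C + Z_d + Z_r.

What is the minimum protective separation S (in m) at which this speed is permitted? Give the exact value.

S_min = 141/100 m = 1.4100 m

T_s = v_R/a_R = (2/5)/1 = 0.4000 s
robot in T_r: 0.4000·0.2500 = 0.1000 m
robot covers 0.4000·0.4000 − ½·1.0000·0.4000² = 0.0800 m while stopping
human closes 1.8000·0.6500 = 1.1700 m
margins: 0.0000+0.0200+0.0400 = 0.0600 m
S_min ≈ 0.1000+0.0800+1.1700+0.0600  ⇒  S_min = 141/100 m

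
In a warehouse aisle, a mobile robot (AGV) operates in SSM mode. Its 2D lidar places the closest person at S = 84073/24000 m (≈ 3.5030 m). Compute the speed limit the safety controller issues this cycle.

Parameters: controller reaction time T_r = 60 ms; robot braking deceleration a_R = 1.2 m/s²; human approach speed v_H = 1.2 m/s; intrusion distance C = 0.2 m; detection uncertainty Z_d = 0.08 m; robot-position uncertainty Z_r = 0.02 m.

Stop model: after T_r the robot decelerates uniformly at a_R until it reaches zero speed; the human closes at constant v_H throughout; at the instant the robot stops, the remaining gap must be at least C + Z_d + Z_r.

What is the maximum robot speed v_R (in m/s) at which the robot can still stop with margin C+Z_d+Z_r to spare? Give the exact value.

quadratic (5/12)·v² + (53/50)·v + (-15029/4800) = 0
  disc = (53/50)² − 4·(5/12)·(-15029/4800) = 2283121/360000 ; √disc = 1511/600
  v_R = (−(53/50) + 1511/600) / (2·(5/12)) = 7/4 m/s
check:
stop time T_s = (7/4)/(6/5) = 1.4583 s
robot covers v_R·T_r = 1.7500·0.0600 = 0.1050 m before braking
robot covers 1.7500·1.4583 − ½·1.2000·1.4583² = 1.2760 m while stopping
human closes 1.2000·1.5183 = 1.8220 m
C+Z_d+Z_r = 0.2000+0.0800+0.0200 = 0.3000 m
sum ≈ 0.1050+1.2760+1.8220+0.3000 ≈ 3.5030 m = S ✓

v_R_max = 7/4 m/s = 1.7500 m/s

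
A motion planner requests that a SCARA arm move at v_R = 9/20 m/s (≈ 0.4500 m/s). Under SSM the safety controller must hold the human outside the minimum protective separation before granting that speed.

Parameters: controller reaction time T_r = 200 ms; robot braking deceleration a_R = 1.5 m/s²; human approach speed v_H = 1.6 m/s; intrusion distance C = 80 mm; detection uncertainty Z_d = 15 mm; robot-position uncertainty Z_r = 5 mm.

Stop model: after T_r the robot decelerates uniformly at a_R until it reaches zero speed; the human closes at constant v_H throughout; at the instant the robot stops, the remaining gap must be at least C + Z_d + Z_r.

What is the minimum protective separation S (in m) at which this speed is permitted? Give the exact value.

braking lasts T_s = (9/20)/(3/2) = 0.3000 s
robot covers v_R·T_r = 0.4500·0.2000 = 0.0900 m before braking
braking distance = 0.4500²/(2·1.5000) = 0.0675 m
person approaches 1.6000·(0.2000+0.3000) = 0.8000 m
margins: 0.0800+0.0150+0.0050 = 0.1000 m
S_min ≈ 0.0900+0.0675+0.8000+0.1000  ⇒  S_min = 423/400 m

S_min = 423/400 m = 1.0575 m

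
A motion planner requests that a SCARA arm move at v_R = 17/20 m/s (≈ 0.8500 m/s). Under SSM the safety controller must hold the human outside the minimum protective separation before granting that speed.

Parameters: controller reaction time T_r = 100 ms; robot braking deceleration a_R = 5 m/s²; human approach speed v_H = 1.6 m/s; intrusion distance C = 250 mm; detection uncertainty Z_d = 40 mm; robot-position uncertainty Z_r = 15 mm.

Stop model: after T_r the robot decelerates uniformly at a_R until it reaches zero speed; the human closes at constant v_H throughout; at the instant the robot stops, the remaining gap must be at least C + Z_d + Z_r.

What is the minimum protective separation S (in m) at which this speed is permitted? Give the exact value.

braking lasts T_s = (17/20)/5 = 0.1700 s
reaction-phase robot travel = 0.8500·0.1000 = 0.0850 m
robot covers 0.8500·0.1700 − ½·5.0000·0.1700² = 0.0722 m while stopping
human closes 1.6000·0.2700 = 0.4320 m
residual clearance needed = 0.2500+0.0400+0.0150 = 0.3050 m
S_min ≈ 0.0850+0.0722+0.4320+0.3050  ⇒  S_min = 3577/4000 m

S_min = 3577/4000 m = 0.8942 m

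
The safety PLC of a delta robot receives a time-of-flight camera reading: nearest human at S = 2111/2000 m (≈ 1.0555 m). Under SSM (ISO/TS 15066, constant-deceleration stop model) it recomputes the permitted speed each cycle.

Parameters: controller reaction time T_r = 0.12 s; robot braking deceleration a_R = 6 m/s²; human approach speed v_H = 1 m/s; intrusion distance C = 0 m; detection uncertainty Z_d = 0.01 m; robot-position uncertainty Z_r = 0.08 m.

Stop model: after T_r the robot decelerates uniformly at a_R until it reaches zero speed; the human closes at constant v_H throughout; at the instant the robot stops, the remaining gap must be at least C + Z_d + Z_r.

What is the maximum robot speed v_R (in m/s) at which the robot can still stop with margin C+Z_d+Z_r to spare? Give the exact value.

at the boundary: (1/12)·v² + (43/150)·v + (-1691/2000) = 0
  disc = (43/150)² − 4·(1/12)·(-1691/2000) = 32761/90000 ; √disc = 181/300
  v_R = (−(43/150) + 181/300) / (2·(1/12)) = 19/10 m/s
check:
braking lasts T_s = (19/10)/6 = 0.3167 s
reaction-phase robot travel = 1.9000·0.1200 = 0.2280 m
robot covers 1.9000·0.3167 − ½·6.0000·0.3167² = 0.3008 m while stopping
human over T_r+T_s: 1.0000·(0.1200+0.3167) = 0.4367 m
residual clearance needed = 0.0000+0.0100+0.0800 = 0.0900 m
sum ≈ 0.2280+0.3008+0.4367+0.0900 ≈ 1.0555 m = S ✓

v_R_max = 19/10 m/s = 1.9000 m/s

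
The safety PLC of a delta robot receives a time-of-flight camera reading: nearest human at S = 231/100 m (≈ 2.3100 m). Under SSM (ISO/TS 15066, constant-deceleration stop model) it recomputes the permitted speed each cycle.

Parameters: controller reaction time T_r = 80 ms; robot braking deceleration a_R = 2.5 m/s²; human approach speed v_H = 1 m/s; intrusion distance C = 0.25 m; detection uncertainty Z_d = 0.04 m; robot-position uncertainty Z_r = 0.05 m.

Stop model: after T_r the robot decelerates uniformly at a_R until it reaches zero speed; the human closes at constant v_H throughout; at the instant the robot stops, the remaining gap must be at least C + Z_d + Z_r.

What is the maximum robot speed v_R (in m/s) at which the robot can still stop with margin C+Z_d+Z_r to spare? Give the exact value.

at the boundary: (1/5)·v² + (12/25)·v + (-189/100) = 0
  disc = (12/25)² − 4·(1/5)·(-189/100) = 1089/625 ; √disc = 33/25
  v_R = (−(12/25) + 33/25) / (2·(1/5)) = 21/10 m/s
check:
braking lasts T_s = (21/10)/(5/2) = 0.8400 s
reaction-phase robot travel = 2.1000·0.0800 = 0.1680 m
braking distance = 2.1000²/(2·2.5000) = 0.8820 m
person approaches 1.0000·(0.0800+0.8400) = 0.9200 m
C+Z_d+Z_r = 0.2500+0.0400+0.0500 = 0.3400 m
sum ≈ 0.1680+0.8820+0.9200+0.3400 ≈ 2.3100 m = S ✓

v_R_max = 21/10 m/s = 2.1000 m/s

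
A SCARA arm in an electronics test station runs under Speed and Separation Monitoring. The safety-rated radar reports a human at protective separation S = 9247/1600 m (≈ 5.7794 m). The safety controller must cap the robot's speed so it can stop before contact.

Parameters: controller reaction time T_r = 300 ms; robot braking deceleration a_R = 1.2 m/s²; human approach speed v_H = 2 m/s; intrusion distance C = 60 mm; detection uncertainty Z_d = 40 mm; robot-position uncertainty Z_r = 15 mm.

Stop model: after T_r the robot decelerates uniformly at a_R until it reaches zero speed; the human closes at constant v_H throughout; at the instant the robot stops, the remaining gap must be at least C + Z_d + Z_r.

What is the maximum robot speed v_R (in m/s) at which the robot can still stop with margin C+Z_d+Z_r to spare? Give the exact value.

at the boundary: (5/12)·v² + (59/30)·v + (-8103/1600) = 0
  disc = (59/30)² − 4·(5/12)·(-8103/1600) = 177241/14400 ; √disc = 421/120
  v_R = (−(59/30) + 421/120) / (2·(5/12)) = 37/20 m/s
check:
T_s = v_R/a_R = (37/20)/(6/5) = 1.5417 s
robot covers v_R·T_r = 1.8500·0.3000 = 0.5550 m before braking
robot covers 1.8500·1.5417 − ½·1.2000·1.5417² = 1.4260 m while stopping
person approaches 2.0000·(0.3000+1.5417) = 3.6833 m
margins: 0.0600+0.0400+0.0150 = 0.1150 m
sum ≈ 0.5550+1.4260+3.6833+0.1150 ≈ 5.7794 m = S ✓

v_R_max = 37/20 m/s = 1.8500 m/s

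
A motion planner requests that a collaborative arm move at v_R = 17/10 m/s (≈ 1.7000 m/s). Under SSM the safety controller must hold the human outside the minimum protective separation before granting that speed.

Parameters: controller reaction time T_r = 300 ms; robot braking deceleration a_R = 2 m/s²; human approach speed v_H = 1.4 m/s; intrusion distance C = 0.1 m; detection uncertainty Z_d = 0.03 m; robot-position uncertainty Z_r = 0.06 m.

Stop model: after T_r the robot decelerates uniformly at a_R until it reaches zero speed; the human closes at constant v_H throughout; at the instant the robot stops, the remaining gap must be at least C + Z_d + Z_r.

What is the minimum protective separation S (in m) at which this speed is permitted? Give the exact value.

T_s = v_R/a_R = (17/10)/2 = 0.8500 s
robot in T_r: 1.7000·0.3000 = 0.5100 m
braking distance = 1.7000²/(2·2.0000) = 0.7225 m
human over T_r+T_s: 1.4000·(0.3000+0.8500) = 1.6100 m
residual clearance needed = 0.1000+0.0300+0.0600 = 0.1900 m
S_min ≈ 0.5100+0.7225+1.6100+0.1900  ⇒  S_min = 1213/400 m

S_min = 1213/400 m = 3.0325 m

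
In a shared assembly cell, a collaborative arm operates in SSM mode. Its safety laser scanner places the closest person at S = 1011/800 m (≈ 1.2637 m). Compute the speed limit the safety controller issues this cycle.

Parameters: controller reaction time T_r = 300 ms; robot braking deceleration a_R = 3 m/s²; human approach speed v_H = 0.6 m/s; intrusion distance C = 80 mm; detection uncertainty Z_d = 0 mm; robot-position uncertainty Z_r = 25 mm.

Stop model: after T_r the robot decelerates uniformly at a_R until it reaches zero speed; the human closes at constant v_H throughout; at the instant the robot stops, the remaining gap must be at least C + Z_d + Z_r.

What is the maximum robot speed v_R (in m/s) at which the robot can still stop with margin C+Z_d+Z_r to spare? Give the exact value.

at the boundary: (1/6)·v² + (1/2)·v + (-783/800) = 0
  disc = (1/2)² − 4·(1/6)·(-783/800) = 361/400 ; √disc = 19/20
  v_R = (−(1/2) + 19/20) / (2·(1/6)) = 27/20 m/s
check:
T_s = v_R/a_R = (27/20)/3 = 0.4500 s
reaction-phase robot travel = 1.3500·0.3000 = 0.4050 m
robot covers 1.3500·0.4500 − ½·3.0000·0.4500² = 0.3038 m while stopping
person approaches 0.6000·(0.3000+0.4500) = 0.4500 m
C+Z_d+Z_r = 0.0800+0.0000+0.0250 = 0.1050 m
sum ≈ 0.4050+0.3038+0.4500+0.1050 ≈ 1.2637 m = S ✓

v_R_max = 27/20 m/s = 1.3500 m/s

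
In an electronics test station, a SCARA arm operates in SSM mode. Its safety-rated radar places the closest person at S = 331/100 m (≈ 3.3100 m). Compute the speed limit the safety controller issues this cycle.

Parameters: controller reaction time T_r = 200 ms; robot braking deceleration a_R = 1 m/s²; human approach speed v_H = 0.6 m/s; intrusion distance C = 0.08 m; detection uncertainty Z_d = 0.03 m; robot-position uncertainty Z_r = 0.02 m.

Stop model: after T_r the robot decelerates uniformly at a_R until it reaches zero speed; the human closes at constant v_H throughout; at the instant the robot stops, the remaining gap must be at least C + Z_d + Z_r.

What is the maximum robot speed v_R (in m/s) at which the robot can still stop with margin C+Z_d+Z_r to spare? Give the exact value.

v_R_max = 9/5 m/s = 1.8000 m/s

quadratic (1/2)·v² + (4/5)·v + (-153/50) = 0
  disc = (4/5)² − 4·(1/2)·(-153/50) = 169/25 ; √disc = 13/5
  v_R = (−(4/5) + 13/5) / (2·(1/2)) = 9/5 m/s
check:
braking lasts T_s = (9/5)/1 = 1.8000 s
robot in T_r: 1.8000·0.2000 = 0.3600 m
braking distance = 1.8000²/(2·1.0000) = 1.6200 m
person approaches 0.6000·(0.2000+1.8000) = 1.2000 m
margins: 0.0800+0.0300+0.0200 = 0.1300 m
sum ≈ 0.3600+1.6200+1.2000+0.1300 ≈ 3.3100 m = S ✓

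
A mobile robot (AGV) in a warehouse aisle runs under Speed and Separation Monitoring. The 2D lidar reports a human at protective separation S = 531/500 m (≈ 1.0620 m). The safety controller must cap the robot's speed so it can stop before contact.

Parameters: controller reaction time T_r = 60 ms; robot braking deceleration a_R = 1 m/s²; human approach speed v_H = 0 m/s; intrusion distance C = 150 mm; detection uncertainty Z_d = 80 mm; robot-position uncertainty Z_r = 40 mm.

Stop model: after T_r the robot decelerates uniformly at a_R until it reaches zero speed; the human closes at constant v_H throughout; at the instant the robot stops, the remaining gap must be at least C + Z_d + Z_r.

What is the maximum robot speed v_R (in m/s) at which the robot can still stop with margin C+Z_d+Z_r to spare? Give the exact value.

quadratic (1/2)·v² + (3/50)·v + (-99/125) = 0
  disc = (3/50)² − 4·(1/2)·(-99/125) = 3969/2500 ; √disc = 63/50
  v_R = (−(3/50) + 63/50) / (2·(1/2)) = 6/5 m/s
check:
braking lasts T_s = (6/5)/1 = 1.2000 s
reaction-phase robot travel = 1.2000·0.0600 = 0.0720 m
braking distance = 1.2000²/(2·1.0000) = 0.7200 m
person approaches 0.0000·(0.0600+1.2000) = 0.0000 m
margins: 0.1500+0.0800+0.0400 = 0.2700 m
sum ≈ 0.0720+0.7200+0.0000+0.2700 ≈ 1.0620 m = S ✓

v_R_max = 6/5 m/s = 1.2000 m/s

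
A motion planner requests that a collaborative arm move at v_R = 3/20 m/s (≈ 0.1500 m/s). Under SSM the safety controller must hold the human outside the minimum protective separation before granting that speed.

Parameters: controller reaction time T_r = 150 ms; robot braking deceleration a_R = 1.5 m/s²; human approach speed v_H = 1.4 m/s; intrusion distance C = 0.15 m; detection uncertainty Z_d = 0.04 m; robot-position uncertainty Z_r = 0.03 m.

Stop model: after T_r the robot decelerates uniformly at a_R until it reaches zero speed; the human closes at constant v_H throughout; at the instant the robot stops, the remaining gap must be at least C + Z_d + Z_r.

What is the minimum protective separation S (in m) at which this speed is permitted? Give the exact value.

T_s = v_R/a_R = (3/20)/(3/2) = 0.1000 s
robot covers v_R·T_r = 0.1500·0.1500 = 0.0225 m before braking
robot covers 0.1500·0.1000 − ½·1.5000·0.1000² = 0.0075 m while stopping
person approaches 1.4000·(0.1500+0.1000) = 0.3500 m
margins: 0.1500+0.0400+0.0300 = 0.2200 m
S_min ≈ 0.0225+0.0075+0.3500+0.2200  ⇒  S_min = 3/5 m

S_min = 3/5 m = 0.6000 m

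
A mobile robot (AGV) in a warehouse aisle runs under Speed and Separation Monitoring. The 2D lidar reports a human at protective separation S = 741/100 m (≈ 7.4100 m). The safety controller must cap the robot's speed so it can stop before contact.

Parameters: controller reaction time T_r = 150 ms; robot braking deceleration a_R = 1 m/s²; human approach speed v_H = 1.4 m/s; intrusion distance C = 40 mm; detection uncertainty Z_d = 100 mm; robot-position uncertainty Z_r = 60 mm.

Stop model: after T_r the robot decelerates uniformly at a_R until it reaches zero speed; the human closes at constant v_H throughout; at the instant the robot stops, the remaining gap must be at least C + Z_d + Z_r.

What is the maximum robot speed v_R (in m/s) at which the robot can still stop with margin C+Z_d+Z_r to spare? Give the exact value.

v_R_max = 5/2 m/s = 2.5000 m/s

at the boundary: (1/2)·v² + (31/20)·v + (-7) = 0
  disc = (31/20)² − 4·(1/2)·(-7) = 6561/400 ; √disc = 81/20
  v_R = (−(31/20) + 81/20) / (2·(1/2)) = 5/2 m/s
check:
stop time T_s = (5/2)/1 = 2.5000 s
robot covers v_R·T_r = 2.5000·0.1500 = 0.3750 m before braking
robot covers 2.5000·2.5000 − ½·1.0000·2.5000² = 3.1250 m while stopping
person approaches 1.4000·(0.1500+2.5000) = 3.7100 m
C+Z_d+Z_r = 0.0400+0.1000+0.0600 = 0.2000 m
sum ≈ 0.3750+3.1250+3.7100+0.2000 ≈ 7.4100 m = S ✓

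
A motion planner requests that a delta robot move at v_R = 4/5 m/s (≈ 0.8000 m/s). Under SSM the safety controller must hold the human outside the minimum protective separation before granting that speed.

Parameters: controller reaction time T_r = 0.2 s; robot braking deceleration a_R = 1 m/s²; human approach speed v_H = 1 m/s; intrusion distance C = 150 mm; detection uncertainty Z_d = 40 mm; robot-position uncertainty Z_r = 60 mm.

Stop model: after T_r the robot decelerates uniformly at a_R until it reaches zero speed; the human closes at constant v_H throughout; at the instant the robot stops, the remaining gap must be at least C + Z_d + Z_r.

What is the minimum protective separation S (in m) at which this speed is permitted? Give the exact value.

S_min = 173/100 m = 1.7300 m

stop time T_s = (4/5)/1 = 0.8000 s
robot covers v_R·T_r = 0.8000·0.2000 = 0.1600 m before braking
robot covers 0.8000·0.8000 − ½·1.0000·0.8000² = 0.3200 m while stopping
person approaches 1.0000·(0.2000+0.8000) = 1.0000 m
residual clearance needed = 0.1500+0.0400+0.0600 = 0.2500 m
S_min ≈ 0.1600+0.3200+1.0000+0.2500  ⇒  S_min = 173/100 m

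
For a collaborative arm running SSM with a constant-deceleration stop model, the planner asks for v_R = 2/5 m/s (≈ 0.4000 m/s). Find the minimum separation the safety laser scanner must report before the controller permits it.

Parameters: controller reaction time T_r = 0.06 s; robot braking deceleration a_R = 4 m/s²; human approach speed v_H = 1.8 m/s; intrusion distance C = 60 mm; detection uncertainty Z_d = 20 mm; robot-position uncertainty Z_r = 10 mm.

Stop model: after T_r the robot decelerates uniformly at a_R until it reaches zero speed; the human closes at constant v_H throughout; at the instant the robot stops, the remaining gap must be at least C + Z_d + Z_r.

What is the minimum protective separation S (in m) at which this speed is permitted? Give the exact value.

braking lasts T_s = (2/5)/4 = 0.1000 s
robot in T_r: 0.4000·0.0600 = 0.0240 m
robot covers 0.4000·0.1000 − ½·4.0000·0.1000² = 0.0200 m while stopping
person approaches 1.8000·(0.0600+0.1000) = 0.2880 m
margins: 0.0600+0.0200+0.0100 = 0.0900 m
S_min ≈ 0.0240+0.0200+0.2880+0.0900  ⇒  S_min = 211/500 m

S_min = 211/500 m = 0.4220 m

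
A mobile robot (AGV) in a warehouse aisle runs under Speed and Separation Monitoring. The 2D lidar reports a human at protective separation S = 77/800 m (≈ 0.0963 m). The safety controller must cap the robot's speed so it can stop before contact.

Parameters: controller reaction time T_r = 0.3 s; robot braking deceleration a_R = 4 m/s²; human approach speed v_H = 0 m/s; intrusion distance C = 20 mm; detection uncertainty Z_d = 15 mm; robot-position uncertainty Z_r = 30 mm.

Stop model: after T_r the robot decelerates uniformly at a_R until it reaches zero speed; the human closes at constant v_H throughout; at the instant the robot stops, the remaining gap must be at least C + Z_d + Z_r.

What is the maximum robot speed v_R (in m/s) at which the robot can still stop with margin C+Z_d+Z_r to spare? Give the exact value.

collect terms ⇒ (1/8)·v_R² + (3/10)·v_R + (-1/32) = 0
  disc = (3/10)² − 4·(1/8)·(-1/32) = 169/1600 ; √disc = 13/40
  v_R = (−(3/10) + 13/40) / (2·(1/8)) = 1/10 m/s
check:
T_s = v_R/a_R = (1/10)/4 = 0.0250 s
robot in T_r: 0.1000·0.3000 = 0.0300 m
braking distance = 0.1000²/(2·4.0000) = 0.0013 m
human closes 0.0000·0.3250 = 0.0000 m
residual clearance needed = 0.0200+0.0150+0.0300 = 0.0650 m
sum ≈ 0.0300+0.0013+0.0000+0.0650 ≈ 0.0963 m = S ✓

v_R_max = 1/10 m/s = 0.1000 m/s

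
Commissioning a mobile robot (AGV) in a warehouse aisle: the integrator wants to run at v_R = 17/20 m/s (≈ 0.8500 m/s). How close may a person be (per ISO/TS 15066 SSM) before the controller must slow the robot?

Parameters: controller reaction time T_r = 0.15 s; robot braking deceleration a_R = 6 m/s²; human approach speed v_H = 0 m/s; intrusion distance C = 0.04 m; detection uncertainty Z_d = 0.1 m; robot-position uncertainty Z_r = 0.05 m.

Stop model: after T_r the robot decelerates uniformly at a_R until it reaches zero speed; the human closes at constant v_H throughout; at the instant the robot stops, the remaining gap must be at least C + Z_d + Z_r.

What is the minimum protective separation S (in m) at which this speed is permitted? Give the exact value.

braking lasts T_s = (17/20)/6 = 0.1417 s
reaction-phase robot travel = 0.8500·0.1500 = 0.1275 m
robot covers 0.8500·0.1417 − ½·6.0000·0.1417² = 0.0602 m while stopping
human over T_r+T_s: 0.0000·(0.1500+0.1417) = 0.0000 m
residual clearance needed = 0.0400+0.1000+0.0500 = 0.1900 m
S_min ≈ 0.1275+0.0602+0.0000+0.1900  ⇒  S_min = 1813/4800 m

S_min = 1813/4800 m = 0.3777 m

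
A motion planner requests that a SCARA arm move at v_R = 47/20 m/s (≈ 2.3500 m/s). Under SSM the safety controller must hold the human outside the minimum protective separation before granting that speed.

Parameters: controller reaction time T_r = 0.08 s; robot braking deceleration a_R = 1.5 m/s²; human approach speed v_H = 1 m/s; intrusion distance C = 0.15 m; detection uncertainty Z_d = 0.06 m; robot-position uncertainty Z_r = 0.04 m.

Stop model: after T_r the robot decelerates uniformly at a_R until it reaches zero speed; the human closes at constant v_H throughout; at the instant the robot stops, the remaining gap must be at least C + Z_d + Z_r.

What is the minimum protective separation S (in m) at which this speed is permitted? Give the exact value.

stop time T_s = (47/20)/(3/2) = 1.5667 s
reaction-phase robot travel = 2.3500·0.0800 = 0.1880 m
braking distance = 2.3500²/(2·1.5000) = 1.8408 m
human over T_r+T_s: 1.0000·(0.0800+1.5667) = 1.6467 m
residual clearance needed = 0.1500+0.0600+0.0400 = 0.2500 m
S_min ≈ 0.1880+1.8408+1.6467+0.2500  ⇒  S_min = 7851/2000 m

S_min = 7851/2000 m = 3.9255 m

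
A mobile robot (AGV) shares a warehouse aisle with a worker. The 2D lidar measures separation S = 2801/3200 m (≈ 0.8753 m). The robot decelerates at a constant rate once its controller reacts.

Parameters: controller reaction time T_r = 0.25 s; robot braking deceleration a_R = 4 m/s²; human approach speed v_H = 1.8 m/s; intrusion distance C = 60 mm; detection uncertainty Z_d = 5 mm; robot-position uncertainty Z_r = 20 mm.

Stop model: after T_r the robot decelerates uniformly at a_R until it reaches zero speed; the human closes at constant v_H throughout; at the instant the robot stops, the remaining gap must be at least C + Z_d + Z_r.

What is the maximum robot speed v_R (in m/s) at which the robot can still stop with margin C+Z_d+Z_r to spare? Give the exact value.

collect terms ⇒ (1/8)·v_R² + (7/10)·v_R + (-1089/3200) = 0
  disc = (7/10)² − 4·(1/8)·(-1089/3200) = 169/256 ; √disc = 13/16
  v_R = (−(7/10) + 13/16) / (2·(1/8)) = 9/20 m/s
check:
braking lasts T_s = (9/20)/4 = 0.1125 s
reaction-phase robot travel = 0.4500·0.2500 = 0.1125 m
robot under decel: 0.4500²/(2·4.0000) = 0.0253 m
human over T_r+T_s: 1.8000·(0.2500+0.1125) = 0.6525 m
margins: 0.0600+0.0050+0.0200 = 0.0850 m
sum ≈ 0.1125+0.0253+0.6525+0.0850 ≈ 0.8753 m = S ✓

v_R_max = 9/20 m/s = 0.4500 m/s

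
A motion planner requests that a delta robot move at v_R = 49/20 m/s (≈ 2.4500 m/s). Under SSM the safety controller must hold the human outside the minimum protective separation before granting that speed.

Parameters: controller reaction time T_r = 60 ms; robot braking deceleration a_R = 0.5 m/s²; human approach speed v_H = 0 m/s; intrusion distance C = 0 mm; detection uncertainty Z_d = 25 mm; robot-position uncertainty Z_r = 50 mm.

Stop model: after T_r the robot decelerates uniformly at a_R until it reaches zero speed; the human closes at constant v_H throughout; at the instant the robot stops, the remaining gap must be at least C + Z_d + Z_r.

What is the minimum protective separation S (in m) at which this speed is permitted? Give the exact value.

S_min = 12449/2000 m = 6.2245 m

braking lasts T_s = (49/20)/(1/2) = 4.9000 s
robot covers v_R·T_r = 2.4500·0.0600 = 0.1470 m before braking
braking distance = 2.4500²/(2·0.5000) = 6.0025 m
human closes 0.0000·4.9600 = 0.0000 m
margins: 0.0000+0.0250+0.0500 = 0.0750 m
S_min ≈ 0.1470+6.0025+0.0000+0.0750  ⇒  S_min = 12449/2000 m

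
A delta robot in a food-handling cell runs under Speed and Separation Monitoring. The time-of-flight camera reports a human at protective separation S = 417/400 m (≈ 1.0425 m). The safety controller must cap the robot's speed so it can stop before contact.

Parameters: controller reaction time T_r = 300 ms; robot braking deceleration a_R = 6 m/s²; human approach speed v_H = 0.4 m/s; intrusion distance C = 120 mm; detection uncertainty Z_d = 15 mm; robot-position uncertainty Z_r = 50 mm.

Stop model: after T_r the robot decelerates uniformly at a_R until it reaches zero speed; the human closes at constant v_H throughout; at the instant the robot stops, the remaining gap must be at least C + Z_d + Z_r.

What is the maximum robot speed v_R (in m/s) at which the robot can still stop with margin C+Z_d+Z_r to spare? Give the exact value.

at the boundary: (1/12)·v² + (11/30)·v + (-59/80) = 0
  disc = (11/30)² − 4·(1/12)·(-59/80) = 1369/3600 ; √disc = 37/60
  v_R = (−(11/30) + 37/60) / (2·(1/12)) = 3/2 m/s
check:
stop time T_s = (3/2)/6 = 0.2500 s
robot in T_r: 1.5000·0.3000 = 0.4500 m
braking distance = 1.5000²/(2·6.0000) = 0.1875 m
human over T_r+T_s: 0.4000·(0.3000+0.2500) = 0.2200 m
residual clearance needed = 0.1200+0.0150+0.0500 = 0.1850 m
sum ≈ 0.4500+0.1875+0.2200+0.1850 ≈ 1.0425 m = S ✓

v_R_max = 3/2 m/s = 1.5000 m/s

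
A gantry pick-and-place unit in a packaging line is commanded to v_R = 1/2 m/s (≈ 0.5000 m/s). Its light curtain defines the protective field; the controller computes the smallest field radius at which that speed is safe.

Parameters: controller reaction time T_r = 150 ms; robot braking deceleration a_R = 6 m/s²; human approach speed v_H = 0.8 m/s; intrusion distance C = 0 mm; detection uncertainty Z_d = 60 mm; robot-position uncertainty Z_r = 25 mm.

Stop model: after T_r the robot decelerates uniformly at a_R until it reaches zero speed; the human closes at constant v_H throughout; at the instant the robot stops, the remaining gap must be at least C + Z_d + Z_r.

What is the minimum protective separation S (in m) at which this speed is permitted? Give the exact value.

S_min = 147/400 m = 0.3675 m

stop time T_s = (1/2)/6 = 0.0833 s
reaction-phase robot travel = 0.5000·0.1500 = 0.0750 m
robot under decel: 0.5000²/(2·6.0000) = 0.0208 m
human over T_r+T_s: 0.8000·(0.1500+0.0833) = 0.1867 m
margins: 0.0000+0.0600+0.0250 = 0.0850 m
S_min ≈ 0.0750+0.0208+0.1867+0.0850  ⇒  S_min = 147/400 m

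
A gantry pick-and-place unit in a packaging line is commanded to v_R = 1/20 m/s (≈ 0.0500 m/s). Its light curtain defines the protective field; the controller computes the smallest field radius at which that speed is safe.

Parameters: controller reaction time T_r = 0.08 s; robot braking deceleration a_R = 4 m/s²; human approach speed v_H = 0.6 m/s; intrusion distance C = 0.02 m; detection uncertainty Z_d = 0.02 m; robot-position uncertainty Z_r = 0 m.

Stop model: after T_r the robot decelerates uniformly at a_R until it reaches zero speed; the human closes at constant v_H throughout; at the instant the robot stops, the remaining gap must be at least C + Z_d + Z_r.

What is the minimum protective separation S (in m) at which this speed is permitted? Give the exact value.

braking lasts T_s = (1/20)/4 = 0.0125 s
robot in T_r: 0.0500·0.0800 = 0.0040 m
robot under decel: 0.0500²/(2·4.0000) = 0.0003 m
human closes 0.6000·0.0925 = 0.0555 m
C+Z_d+Z_r = 0.0200+0.0200+0.0000 = 0.0400 m
S_min ≈ 0.0040+0.0003+0.0555+0.0400  ⇒  S_min = 1597/16000 m

S_min = 1597/16000 m = 0.0998 m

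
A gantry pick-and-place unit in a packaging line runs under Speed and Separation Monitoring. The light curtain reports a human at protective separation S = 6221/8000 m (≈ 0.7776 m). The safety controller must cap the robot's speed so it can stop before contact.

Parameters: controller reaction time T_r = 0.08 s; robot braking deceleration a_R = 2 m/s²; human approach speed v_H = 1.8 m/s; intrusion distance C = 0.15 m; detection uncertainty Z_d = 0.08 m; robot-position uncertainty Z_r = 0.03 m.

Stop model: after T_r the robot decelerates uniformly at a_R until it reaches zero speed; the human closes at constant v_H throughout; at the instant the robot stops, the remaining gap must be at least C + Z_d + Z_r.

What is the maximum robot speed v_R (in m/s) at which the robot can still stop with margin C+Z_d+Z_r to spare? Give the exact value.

quadratic (1/4)·v² + (49/50)·v + (-2989/8000) = 0
  disc = (49/50)² − 4·(1/4)·(-2989/8000) = 53361/40000 ; √disc = 231/200
  v_R = (−(49/50) + 231/200) / (2·(1/4)) = 7/20 m/s
check:
T_s = v_R/a_R = (7/20)/2 = 0.1750 s
robot in T_r: 0.3500·0.0800 = 0.0280 m
robot under decel: 0.3500²/(2·2.0000) = 0.0306 m
person approaches 1.8000·(0.0800+0.1750) = 0.4590 m
margins: 0.1500+0.0800+0.0300 = 0.2600 m
sum ≈ 0.0280+0.0306+0.4590+0.2600 ≈ 0.7776 m = S ✓

v_R_max = 7/20 m/s = 0.3500 m/s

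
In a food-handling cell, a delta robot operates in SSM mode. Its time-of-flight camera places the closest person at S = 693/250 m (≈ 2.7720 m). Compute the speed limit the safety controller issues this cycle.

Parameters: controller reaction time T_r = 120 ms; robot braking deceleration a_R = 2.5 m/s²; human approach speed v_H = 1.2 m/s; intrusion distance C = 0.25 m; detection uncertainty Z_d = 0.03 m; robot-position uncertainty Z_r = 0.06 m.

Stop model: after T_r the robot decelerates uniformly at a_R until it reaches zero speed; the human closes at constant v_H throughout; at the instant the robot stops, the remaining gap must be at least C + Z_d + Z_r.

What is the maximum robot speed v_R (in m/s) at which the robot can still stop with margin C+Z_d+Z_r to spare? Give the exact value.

v_R_max = 11/5 m/s = 2.2000 m/s

quadratic (1/5)·v² + (3/5)·v + (-286/125) = 0
  disc = (3/5)² − 4·(1/5)·(-286/125) = 1369/625 ; √disc = 37/25
  v_R = (−(3/5) + 37/25) / (2·(1/5)) = 11/5 m/s
check:
T_s = v_R/a_R = (11/5)/(5/2) = 0.8800 s
robot in T_r: 2.2000·0.1200 = 0.2640 m
robot covers 2.2000·0.8800 − ½·2.5000·0.8800² = 0.9680 m while stopping
human closes 1.2000·1.0000 = 1.2000 m
residual clearance needed = 0.2500+0.0300+0.0600 = 0.3400 m
sum ≈ 0.2640+0.9680+1.2000+0.3400 ≈ 2.7720 m = S ✓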